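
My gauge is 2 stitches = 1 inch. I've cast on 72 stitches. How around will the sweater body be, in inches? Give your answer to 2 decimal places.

36.00 inches.

2 stitches / 1 inch = 2 stitches per inch.
72 / 2 = 36.000 inches.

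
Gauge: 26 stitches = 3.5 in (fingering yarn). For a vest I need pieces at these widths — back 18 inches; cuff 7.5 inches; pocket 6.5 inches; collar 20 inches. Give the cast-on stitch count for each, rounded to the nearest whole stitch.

Rate = 26/3.5 = 7.429 sts per in.
back: 18 × 7.429 = 133.71 → 134.
cuff: 7.5 × 7.429 = 55.71 → 56.
pocket: 6.5 × 7.429 = 48.29 → 48.
collar: 20 × 7.429 = 148.57 → 149.

back 134; cuff 56; pocket 48; collar 149.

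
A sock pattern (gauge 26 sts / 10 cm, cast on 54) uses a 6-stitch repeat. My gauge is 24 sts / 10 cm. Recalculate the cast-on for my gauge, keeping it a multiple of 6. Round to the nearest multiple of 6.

54 × 24 / 26 = 49.85.
Nearest multiple of 6: 48.

CO 48 sts.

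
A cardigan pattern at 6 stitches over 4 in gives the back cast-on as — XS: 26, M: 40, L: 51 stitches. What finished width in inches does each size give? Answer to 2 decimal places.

6/4 = 1.5 sts per in.
XS: 26 / 1.5 = 17.333 → 17.33 in.
M: 40 / 1.5 = 26.667 → 26.67 in.
L: 51 / 1.5 = 34.000 → 34.00 in.

XS 17.33 inches; M 26.67 inches; L 34.00 inches.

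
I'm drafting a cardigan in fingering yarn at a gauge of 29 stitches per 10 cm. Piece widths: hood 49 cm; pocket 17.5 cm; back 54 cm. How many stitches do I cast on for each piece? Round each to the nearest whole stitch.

Rate = 29/10 = 2.9 sts per cm.
hood: 49 × 2.9 = 142.10 → 142.
pocket: 17.5 × 2.9 = 50.75 → 51.
back: 54 × 2.9 = 156.60 → 157.

hood 142; pocket 51; back 157.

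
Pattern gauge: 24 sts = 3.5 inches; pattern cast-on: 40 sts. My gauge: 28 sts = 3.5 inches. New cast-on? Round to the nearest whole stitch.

Scale factor = 28 / 24 = 1.167.
40 × 28 / 24 = 46.67 sts.
→ 47 sts.

47 stitches.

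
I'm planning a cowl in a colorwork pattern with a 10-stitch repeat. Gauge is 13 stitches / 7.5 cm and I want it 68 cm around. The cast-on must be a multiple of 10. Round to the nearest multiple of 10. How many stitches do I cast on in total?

120 stitches.

13 / 7.5 = 1.733 sts per cm.
68 × 1.733 = 117.87 sts.
Nearest multiple of 10: 120.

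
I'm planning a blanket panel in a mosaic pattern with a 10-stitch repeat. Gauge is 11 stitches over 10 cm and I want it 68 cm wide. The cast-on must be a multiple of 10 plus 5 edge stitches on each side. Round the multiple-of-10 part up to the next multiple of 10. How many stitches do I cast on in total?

11 / 10 = 1.1 sts per cm.
68 × 1.1 = 74.80 sts.
Less 10 edge sts → 64.80 for the repeat.
Next multiple of 10: 70.
Add back 10 edge sts → 80.

Cast on 80 stitches.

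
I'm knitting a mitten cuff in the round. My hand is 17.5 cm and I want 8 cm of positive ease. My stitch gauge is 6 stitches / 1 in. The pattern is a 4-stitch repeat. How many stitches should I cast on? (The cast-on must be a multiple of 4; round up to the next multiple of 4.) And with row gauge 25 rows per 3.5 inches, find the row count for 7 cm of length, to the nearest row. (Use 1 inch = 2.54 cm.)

Finished = 17.5 + 8 = 25.5 cm.
25.5 cm × 1/2.54 = 10.04 inches.
6/1 = 6 sts per in; 10.04 × 6 = 60.24 sts.
Next multiple of 4 → 64.
7 cm = 2.76 inches; × 7.143 = 19.69 → 20 rows.

Cast on 64 stitches; work 20 rows.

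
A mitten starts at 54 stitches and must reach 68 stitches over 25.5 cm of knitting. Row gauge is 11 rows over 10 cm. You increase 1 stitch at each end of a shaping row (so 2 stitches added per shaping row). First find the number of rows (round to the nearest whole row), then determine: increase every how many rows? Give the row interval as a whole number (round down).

Increase every 4th row.

Rows = 25.5 × 1.1 = 28.1 → 28 rows.
Stitches to add: 14 → 7 shaping rows (at 2 st each).
28 / 7 = 4.00 → every 4 rows.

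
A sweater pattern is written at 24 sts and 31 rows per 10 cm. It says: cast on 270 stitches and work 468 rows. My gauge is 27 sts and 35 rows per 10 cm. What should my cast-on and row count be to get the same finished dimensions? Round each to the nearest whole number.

Cast on 304 stitches; work 528 rows.

Stitches: 270 × 27/24 = 303.75 → 304.
Rows: 468 × 35/31 = 528.39 → 528.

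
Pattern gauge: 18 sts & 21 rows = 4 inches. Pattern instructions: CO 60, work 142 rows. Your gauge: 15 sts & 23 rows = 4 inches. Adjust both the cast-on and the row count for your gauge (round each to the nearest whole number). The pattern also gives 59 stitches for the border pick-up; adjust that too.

Stitches: 60 × 15/18 = 50.00 → 50.
Rows: 142 × 23/21 = 155.52 → 156.
border pick-up: 59 × 15/18 = 49.17 → 49.

Cast on 50 stitches; work 156 rows; border pick-up 49 stitches.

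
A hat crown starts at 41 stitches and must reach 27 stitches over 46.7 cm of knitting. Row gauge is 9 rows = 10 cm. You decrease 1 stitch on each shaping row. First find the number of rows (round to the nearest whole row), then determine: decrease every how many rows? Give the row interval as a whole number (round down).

Rows = 46.7 × 0.9 = 42.0 → 42 rows.
Stitches to remove: 14 → 14 shaping rows (at 1 st each).
42 / 14 = 3.00 → every 3 rows.

Decrease every 3rd row.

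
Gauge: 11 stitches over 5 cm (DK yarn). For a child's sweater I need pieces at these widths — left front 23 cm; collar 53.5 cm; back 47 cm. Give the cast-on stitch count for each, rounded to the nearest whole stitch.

Rate = 11/5 = 2.2 sts per cm.
left front: 23 × 2.2 = 50.60 → 51.
collar: 53.5 × 2.2 = 117.70 → 118.
back: 47 × 2.2 = 103.40 → 103.

left front 51; collar 118; back 103.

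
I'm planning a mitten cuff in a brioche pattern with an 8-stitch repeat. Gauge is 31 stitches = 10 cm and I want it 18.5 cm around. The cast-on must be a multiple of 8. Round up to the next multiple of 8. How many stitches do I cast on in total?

31 / 10 = 3.1 sts per cm.
18.5 × 3.1 = 57.35 sts.
Next multiple of 8: 64.

64 stitches.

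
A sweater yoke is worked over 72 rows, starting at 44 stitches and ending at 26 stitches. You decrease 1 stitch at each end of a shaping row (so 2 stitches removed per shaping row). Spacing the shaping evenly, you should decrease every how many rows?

Stitches to remove: |26 − 44| = 18.
Shaping rows needed: 18 / 2 = 9.
72 rows / 9 = every 8 rows.

Decrease every 8th row.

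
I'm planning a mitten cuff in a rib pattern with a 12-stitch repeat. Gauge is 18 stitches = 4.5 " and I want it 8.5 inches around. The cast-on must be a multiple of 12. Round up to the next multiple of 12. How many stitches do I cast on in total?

18 / 4.5 = 4 sts per inch.
8.5 × 4 = 34.00 sts.
Next multiple of 12: 36.

36 stitches.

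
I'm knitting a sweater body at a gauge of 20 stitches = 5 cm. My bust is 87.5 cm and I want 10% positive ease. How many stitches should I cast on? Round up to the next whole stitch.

Cast on 385 stitches.

Finished = 87.5 × 1.10 = 96.25 cm.
20 / 5 = 4 sts per cm.
96.25 × 4 = 385.00 sts.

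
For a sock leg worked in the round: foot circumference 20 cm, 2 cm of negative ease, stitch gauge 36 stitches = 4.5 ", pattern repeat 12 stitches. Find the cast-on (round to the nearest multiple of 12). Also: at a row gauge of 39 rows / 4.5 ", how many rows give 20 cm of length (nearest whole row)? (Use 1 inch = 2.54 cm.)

Cast on 60 stitches; work 68 rows.

Finished = 20 − 2 = 18 cm.
18 cm × 1/2.54 = 7.09 inches.
36/4.5 = 8 sts per in; 7.09 × 8 = 56.69 sts.
Nearest multiple of 12 → 60.
20 cm = 7.87 inches; × 8.667 = 68.24 → 68 rows.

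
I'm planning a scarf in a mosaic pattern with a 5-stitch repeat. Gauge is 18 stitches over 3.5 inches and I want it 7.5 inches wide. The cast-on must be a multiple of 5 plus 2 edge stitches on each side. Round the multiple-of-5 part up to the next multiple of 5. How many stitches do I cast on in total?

39 stitches.

18 / 3.5 = 5.143 sts per inch.
7.5 × 5.143 = 38.57 sts.
Less 4 edge sts → 34.57 for the repeat.
Next multiple of 5: 35.
Add back 4 edge sts → 39.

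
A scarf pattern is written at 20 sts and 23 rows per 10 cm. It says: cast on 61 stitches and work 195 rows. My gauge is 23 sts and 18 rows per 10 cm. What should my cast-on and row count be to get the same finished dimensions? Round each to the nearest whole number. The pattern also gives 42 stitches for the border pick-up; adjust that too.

Stitches: 61 × 23/20 = 70.15 → 70.
Rows: 195 × 18/23 = 152.61 → 153.
border pick-up: 42 × 23/20 = 48.30 → 48.

Cast on 70 stitches; work 153 rows; border pick-up 48 stitches.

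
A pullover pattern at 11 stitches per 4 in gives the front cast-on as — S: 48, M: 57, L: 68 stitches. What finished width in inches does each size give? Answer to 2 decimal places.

S 17.45 inches; M 20.73 inches; L 24.73 inches.

11/4 = 2.75 sts per in.
S: 48 / 2.75 = 17.455 → 17.45 in.
M: 57 / 2.75 = 20.727 → 20.73 in.
L: 68 / 2.75 = 24.727 → 24.73 in.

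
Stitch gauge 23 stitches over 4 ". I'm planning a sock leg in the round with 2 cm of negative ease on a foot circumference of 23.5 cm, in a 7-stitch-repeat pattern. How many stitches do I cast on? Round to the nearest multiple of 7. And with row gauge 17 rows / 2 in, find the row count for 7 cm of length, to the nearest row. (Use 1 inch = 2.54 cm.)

Finished = 23.5 − 2 = 21.5 cm.
21.5 cm × 1/2.54 = 8.46 inches.
23/4 = 5.75 sts per in; 8.46 × 5.75 = 48.67 sts.
Nearest multiple of 7 → 49.
7 cm = 2.76 inches; × 8.5 = 23.43 → 23 rows.

Cast on 49 stitches; work 23 rows.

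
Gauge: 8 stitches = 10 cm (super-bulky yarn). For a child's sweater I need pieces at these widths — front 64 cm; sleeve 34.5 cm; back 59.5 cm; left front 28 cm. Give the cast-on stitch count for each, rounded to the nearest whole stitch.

front 51; sleeve 28; back 48; left front 22.

Rate = 8/10 = 0.8 sts per cm.
front: 64 × 0.8 = 51.20 → 51.
sleeve: 34.5 × 0.8 = 27.60 → 28.
back: 59.5 × 0.8 = 47.60 → 48.
left front: 28 × 0.8 = 22.40 → 22.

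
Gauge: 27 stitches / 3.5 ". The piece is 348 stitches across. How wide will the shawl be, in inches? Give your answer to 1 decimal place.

27 stitches / 3.5 inch = 7.714 stitches per inch.
348 / 7.714 = 45.11 inches.

45.1 inches.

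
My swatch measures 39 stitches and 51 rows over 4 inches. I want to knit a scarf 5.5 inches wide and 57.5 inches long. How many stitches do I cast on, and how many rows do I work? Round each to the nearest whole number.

Stitch gauge = 39/4 = 9.75 sts/in; 5.5 × 9.75 = 53.62 → 54 sts.
Row gauge = 51/4 = 12.75 rows/in; 57.5 × 12.75 = 733.12 → 733 rows.

Cast on 54 stitches and work 733 rows.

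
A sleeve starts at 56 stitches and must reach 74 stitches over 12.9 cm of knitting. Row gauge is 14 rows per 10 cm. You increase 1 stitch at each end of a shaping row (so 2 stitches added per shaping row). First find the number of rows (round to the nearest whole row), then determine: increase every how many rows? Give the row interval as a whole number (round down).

Rows = 12.9 × 1.4 = 18.1 → 18 rows.
Stitches to add: 18 → 9 shaping rows (at 2 st each).
18 / 9 = 2.00 → every 2 rows.

Increase every 2nd row.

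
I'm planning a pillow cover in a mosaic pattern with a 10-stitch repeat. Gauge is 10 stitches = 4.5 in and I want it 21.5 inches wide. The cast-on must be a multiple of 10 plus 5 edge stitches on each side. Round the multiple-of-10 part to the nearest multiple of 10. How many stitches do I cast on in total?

10 / 4.5 = 2.222 sts per inch.
21.5 × 2.222 = 47.78 sts.
Less 10 edge sts → 37.78 for the repeat.
Nearest multiple of 10: 40.
Add back 10 edge sts → 50.

Cast on 50 stitches.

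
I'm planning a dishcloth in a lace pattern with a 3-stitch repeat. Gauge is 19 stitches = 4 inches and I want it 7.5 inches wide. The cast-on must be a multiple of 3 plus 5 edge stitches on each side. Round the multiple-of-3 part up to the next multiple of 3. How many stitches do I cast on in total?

Cast on 37 stitches.

19 / 4 = 4.75 sts per inch.
7.5 × 4.75 = 35.62 sts.
Less 10 edge sts → 25.62 for the repeat.
Next multiple of 3: 27.
Add back 10 edge sts → 37.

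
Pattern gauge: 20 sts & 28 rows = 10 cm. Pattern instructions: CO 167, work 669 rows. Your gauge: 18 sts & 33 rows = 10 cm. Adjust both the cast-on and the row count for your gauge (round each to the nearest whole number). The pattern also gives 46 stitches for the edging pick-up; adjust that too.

Stitches: 167 × 18/20 = 150.30 → 150.
Rows: 669 × 33/28 = 788.46 → 788.
edging pick-up: 46 × 18/20 = 41.40 → 41.

Cast on 150 stitches; work 788 rows; edging pick-up 41 stitches.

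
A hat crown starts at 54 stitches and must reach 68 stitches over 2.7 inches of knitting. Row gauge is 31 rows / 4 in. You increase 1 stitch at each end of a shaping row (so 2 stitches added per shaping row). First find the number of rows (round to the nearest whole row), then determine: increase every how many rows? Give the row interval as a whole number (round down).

Increase every 3rd row.

Rows = 2.7 × 7.75 = 20.9 → 21 rows.
Stitches to add: 14 → 7 shaping rows (at 2 st each).
21 / 7 = 3.00 → every 3 rows.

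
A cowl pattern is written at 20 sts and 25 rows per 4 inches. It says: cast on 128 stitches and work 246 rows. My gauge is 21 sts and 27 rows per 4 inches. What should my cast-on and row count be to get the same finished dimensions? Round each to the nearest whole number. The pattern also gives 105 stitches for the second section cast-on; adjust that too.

Cast on 134 stitches; work 266 rows; second section cast-on 110 stitches.

Stitches: 128 × 21/20 = 134.40 → 134.
Rows: 246 × 27/25 = 265.68 → 266.
second section cast-on: 105 × 21/20 = 110.25 → 110.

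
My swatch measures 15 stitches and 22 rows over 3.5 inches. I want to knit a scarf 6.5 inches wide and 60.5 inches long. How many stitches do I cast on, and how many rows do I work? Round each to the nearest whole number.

Stitch gauge = 15/3.5 = 4.286 sts/in; 6.5 × 4.286 = 27.86 → 28 sts.
Row gauge = 22/3.5 = 6.286 rows/in; 60.5 × 6.286 = 380.29 → 380 rows.

Cast on 28 stitches and work 380 rows.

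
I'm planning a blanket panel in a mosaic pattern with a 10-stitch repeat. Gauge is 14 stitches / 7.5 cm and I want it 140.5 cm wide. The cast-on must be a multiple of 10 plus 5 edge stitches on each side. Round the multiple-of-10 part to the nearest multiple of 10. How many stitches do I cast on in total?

260 stitches.

14 / 7.5 = 1.867 sts per cm.
140.5 × 1.867 = 262.27 sts.
Less 10 edge sts → 252.27 for the repeat.
Nearest multiple of 10: 250.
Add back 10 edge sts → 260.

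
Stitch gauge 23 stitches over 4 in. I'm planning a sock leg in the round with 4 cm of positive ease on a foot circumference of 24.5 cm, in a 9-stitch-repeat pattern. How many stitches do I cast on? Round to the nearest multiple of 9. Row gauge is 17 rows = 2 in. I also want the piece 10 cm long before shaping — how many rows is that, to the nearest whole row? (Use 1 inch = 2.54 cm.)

Cast on 63 stitches; work 33 rows.

Finished = 24.5 + 4 = 28.5 cm.
28.5 cm × 1/2.54 = 11.22 inches.
23/4 = 5.75 sts per in; 11.22 × 5.75 = 64.52 sts.
Nearest multiple of 9 → 63.
10 cm = 3.94 inches; × 8.5 = 33.46 → 33 rows.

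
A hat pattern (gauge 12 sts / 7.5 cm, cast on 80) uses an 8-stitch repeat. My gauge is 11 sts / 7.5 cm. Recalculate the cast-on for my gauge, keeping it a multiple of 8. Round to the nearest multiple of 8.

80 × 11 / 12 = 73.33.
Nearest multiple of 8: 72.

CO 72 sts.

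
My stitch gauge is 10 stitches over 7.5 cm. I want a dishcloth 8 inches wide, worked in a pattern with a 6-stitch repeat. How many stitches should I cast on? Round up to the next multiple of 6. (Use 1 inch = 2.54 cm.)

30 stitches.

8 in = 8 × 2.54 = 20.32 cm.
10 / 7.5 = 1.333 sts/cm.
20.32 × 1.333 = 27.09 sts.
→ 30.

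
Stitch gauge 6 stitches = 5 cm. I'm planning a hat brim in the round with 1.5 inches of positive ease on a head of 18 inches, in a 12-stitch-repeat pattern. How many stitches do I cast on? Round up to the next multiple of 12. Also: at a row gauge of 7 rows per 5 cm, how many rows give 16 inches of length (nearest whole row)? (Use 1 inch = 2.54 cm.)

Cast on 60 stitches; work 57 rows.

Finished = 18 + 1.5 = 19.5 inches.
19.5 inches × 2.54 = 49.53 cm.
6/5 = 1.2 sts per cm; 49.53 × 1.2 = 59.44 sts.
Next multiple of 12 → 60.
16 inches = 40.64 cm; × 1.4 = 56.90 → 57 rows.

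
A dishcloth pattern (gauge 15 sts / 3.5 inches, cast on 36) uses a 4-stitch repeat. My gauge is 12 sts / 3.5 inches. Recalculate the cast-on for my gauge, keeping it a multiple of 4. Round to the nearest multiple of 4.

36 × 12 / 15 = 28.80.
Nearest multiple of 4: 28.

28 stitches.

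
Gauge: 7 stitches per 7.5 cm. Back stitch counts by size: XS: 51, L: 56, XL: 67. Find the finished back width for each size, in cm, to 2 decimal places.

XS 54.64 cm; L 60.00 cm; XL 71.79 cm.

7/7.5 = 0.933 sts per cm.
XS: 51 / 0.933 = 54.643 → 54.64 cm.
L: 56 / 0.933 = 60.000 → 60.00 cm.
XL: 67 / 0.933 = 71.786 → 71.79 cm.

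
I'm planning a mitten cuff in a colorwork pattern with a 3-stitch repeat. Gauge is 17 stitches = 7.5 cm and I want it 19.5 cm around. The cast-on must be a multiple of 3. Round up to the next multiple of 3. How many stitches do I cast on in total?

45 stitches.

17 / 7.5 = 2.267 sts per cm.
19.5 × 2.267 = 44.20 sts.
Next multiple of 3: 45.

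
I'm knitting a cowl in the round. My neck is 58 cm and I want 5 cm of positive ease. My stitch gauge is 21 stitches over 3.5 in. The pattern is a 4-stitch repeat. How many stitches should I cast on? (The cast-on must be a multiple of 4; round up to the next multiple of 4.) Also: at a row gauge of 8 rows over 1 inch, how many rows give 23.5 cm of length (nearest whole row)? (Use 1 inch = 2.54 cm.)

Finished = 58 + 5 = 63 cm.
63 cm × 1/2.54 = 24.80 inches.
21/3.5 = 6 sts per in; 24.80 × 6 = 148.82 sts.
Next multiple of 4 → 152.
23.5 cm = 9.25 inches; × 8 = 74.02 → 74 rows.

Cast on 152 stitches; work 74 rows.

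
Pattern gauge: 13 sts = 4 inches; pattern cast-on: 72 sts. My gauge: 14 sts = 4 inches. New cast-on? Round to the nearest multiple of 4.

Scale factor = 14 / 13 = 1.077.
72 × 14 / 13 = 77.54 sts.
→ 76 sts.

CO 76 sts.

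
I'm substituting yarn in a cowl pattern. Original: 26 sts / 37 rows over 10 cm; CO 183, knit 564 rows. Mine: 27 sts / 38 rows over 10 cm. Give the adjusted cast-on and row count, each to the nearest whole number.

Cast on 190 stitches; work 579 rows.

Stitches: 183 × 27/26 = 190.04 → 190.
Rows: 564 × 38/37 = 579.24 → 579.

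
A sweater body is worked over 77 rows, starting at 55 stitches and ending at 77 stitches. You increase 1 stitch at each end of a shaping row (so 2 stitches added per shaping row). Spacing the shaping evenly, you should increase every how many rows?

Increase every 7th row.

Stitches to add: |77 − 55| = 22.
Shaping rows needed: 22 / 2 = 11.
77 rows / 11 = every 7 rows.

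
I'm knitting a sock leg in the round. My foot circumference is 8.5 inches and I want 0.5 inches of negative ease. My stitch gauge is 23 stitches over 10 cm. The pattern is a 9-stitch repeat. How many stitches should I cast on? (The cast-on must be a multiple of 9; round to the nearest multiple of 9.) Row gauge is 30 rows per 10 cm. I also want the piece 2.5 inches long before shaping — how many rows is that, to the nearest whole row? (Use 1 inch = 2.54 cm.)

Finished = 8.5 − 0.5 = 8 inches.
8 inches × 2.54 = 20.32 cm.
23/10 = 2.3 sts per cm; 20.32 × 2.3 = 46.74 sts.
Nearest multiple of 9 → 45.
2.5 inches = 6.35 cm; × 3 = 19.05 → 19 rows.

Cast on 45 stitches; work 19 rows.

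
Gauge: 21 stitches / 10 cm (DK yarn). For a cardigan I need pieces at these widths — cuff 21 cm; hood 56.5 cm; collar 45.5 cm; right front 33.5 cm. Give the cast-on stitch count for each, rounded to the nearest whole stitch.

Rate = 21/10 = 2.1 sts per cm.
cuff: 21 × 2.1 = 44.10 → 44.
hood: 56.5 × 2.1 = 118.65 → 119.
collar: 45.5 × 2.1 = 95.55 → 96.
right front: 33.5 × 2.1 = 70.35 → 70.

cuff 44; hood 119; collar 96; right front 70.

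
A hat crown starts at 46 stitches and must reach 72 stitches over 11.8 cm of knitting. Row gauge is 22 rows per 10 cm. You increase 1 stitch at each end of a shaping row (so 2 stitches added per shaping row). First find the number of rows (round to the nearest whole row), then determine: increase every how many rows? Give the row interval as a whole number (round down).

Increase every 2nd row.

Rows = 11.8 × 2.2 = 26.0 → 26 rows.
Stitches to add: 26 → 13 shaping rows (at 2 st each).
26 / 13 = 2.00 → every 2 rows.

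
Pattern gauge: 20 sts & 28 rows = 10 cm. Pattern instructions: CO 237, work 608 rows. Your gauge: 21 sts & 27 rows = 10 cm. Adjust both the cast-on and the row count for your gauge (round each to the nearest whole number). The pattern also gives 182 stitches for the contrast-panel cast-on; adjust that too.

Cast on 249 stitches; work 586 rows; contrast-panel cast-on 191 stitches.

Stitches: 237 × 21/20 = 248.85 → 249.
Rows: 608 × 27/28 = 586.29 → 586.
contrast-panel cast-on: 182 × 21/20 = 191.10 → 191.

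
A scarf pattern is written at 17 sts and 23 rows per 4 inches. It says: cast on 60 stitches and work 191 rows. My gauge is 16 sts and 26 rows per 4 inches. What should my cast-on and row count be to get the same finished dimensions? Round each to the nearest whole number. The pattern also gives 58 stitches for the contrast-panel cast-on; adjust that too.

Stitches: 60 × 16/17 = 56.47 → 56.
Rows: 191 × 26/23 = 215.91 → 216.
contrast-panel cast-on: 58 × 16/17 = 54.59 → 55.

Cast on 56 stitches; work 216 rows; contrast-panel cast-on 55 stitches.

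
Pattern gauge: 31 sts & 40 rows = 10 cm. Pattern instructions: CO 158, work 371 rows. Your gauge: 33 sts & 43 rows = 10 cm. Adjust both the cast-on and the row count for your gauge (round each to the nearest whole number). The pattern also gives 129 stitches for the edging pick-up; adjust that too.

Cast on 168 stitches; work 399 rows; edging pick-up 137 stitches.

Stitches: 158 × 33/31 = 168.19 → 168.
Rows: 371 × 43/40 = 398.82 → 399.
edging pick-up: 129 × 33/31 = 137.32 → 137.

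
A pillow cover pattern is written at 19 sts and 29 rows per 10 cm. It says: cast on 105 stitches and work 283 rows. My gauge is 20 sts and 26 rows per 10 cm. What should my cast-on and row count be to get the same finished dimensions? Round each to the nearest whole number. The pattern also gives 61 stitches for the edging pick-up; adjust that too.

Cast on 111 stitches; work 254 rows; edging pick-up 64 stitches.

Stitches: 105 × 20/19 = 110.53 → 111.
Rows: 283 × 26/29 = 253.72 → 254.
edging pick-up: 61 × 20/19 = 64.21 → 64.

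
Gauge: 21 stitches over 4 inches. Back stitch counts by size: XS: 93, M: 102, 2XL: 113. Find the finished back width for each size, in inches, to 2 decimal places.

XS 17.71 inches; M 19.43 inches; 2XL 21.52 inches.

21/4 = 5.25 sts per in.
XS: 93 / 5.25 = 17.714 → 17.71 in.
M: 102 / 5.25 = 19.429 → 19.43 in.
2XL: 113 / 5.25 = 21.524 → 21.52 in.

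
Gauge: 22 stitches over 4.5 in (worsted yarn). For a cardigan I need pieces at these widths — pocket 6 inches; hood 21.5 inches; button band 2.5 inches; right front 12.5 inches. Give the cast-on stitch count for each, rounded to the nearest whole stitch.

Rate = 22/4.5 = 4.889 sts per in.
pocket: 6 × 4.889 = 29.33 → 29.
hood: 21.5 × 4.889 = 105.11 → 105.
button band: 2.5 × 4.889 = 12.22 → 12.
right front: 12.5 × 4.889 = 61.11 → 61.

pocket 29; hood 105; button band 12; right front 61.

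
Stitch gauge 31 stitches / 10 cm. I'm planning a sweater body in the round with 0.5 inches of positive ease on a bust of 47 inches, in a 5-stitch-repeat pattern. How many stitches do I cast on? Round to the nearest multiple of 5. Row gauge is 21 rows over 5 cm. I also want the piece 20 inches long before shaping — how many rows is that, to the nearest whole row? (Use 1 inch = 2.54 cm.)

Cast on 375 stitches; work 213 rows.

Finished = 47 + 0.5 = 47.5 inches.
47.5 inches × 2.54 = 120.65 cm.
31/10 = 3.1 sts per cm; 120.65 × 3.1 = 374.01 sts.
Nearest multiple of 5 → 375.
20 inches = 50.80 cm; × 4.2 = 213.36 → 213 rows.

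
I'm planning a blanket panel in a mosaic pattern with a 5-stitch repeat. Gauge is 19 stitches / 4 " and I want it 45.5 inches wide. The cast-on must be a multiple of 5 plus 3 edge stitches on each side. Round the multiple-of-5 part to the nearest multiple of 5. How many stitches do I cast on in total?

19 / 4 = 4.75 sts per inch.
45.5 × 4.75 = 216.12 sts.
Less 6 edge sts → 210.12 for the repeat.
Nearest multiple of 5: 210.
Add back 6 edge sts → 216.

Cast on 216 stitches.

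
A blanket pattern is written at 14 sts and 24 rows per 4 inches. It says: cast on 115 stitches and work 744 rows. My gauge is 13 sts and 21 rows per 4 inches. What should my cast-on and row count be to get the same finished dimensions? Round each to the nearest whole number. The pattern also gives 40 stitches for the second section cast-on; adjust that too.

Stitches: 115 × 13/14 = 106.79 → 107.
Rows: 744 × 21/24 = 651.00 → 651.
second section cast-on: 40 × 13/14 = 37.14 → 37.

Cast on 107 stitches; work 651 rows; second section cast-on 37 stitches.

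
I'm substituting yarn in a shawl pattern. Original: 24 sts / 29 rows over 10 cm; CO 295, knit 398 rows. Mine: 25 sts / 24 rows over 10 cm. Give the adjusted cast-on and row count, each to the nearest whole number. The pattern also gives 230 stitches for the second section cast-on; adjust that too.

Stitches: 295 × 25/24 = 307.29 → 307.
Rows: 398 × 24/29 = 329.38 → 329.
second section cast-on: 230 × 25/24 = 239.58 → 240.

Cast on 307 stitches; work 329 rows; second section cast-on 240 stitches.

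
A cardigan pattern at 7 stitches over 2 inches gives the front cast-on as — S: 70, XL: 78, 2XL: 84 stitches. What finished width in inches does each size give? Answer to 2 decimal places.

S 20.00 inches; XL 22.29 inches; 2XL 24.00 inches.

7/2 = 3.5 sts per in.
S: 70 / 3.5 = 20.000 → 20.00 in.
XL: 78 / 3.5 = 22.286 → 22.29 in.
2XL: 84 / 3.5 = 24.000 → 24.00 in.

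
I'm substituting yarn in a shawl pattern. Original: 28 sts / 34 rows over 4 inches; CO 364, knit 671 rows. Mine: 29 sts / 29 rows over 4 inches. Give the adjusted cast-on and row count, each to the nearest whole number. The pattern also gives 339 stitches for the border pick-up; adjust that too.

Stitches: 364 × 29/28 = 377.00 → 377.
Rows: 671 × 29/34 = 572.32 → 572.
border pick-up: 339 × 29/28 = 351.11 → 351.

Cast on 377 stitches; work 572 rows; border pick-up 351 stitches.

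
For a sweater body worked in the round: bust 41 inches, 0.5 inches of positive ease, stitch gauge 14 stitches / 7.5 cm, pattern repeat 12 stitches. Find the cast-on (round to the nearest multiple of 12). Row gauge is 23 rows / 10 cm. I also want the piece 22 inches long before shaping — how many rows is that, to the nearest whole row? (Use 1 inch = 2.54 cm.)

Finished = 41 + 0.5 = 41.5 inches.
41.5 inches × 2.54 = 105.41 cm.
14/7.5 = 1.867 sts per cm; 105.41 × 1.867 = 196.77 sts.
Nearest multiple of 12 → 192.
22 inches = 55.88 cm; × 2.3 = 128.52 → 129 rows.

Cast on 192 stitches; work 129 rows.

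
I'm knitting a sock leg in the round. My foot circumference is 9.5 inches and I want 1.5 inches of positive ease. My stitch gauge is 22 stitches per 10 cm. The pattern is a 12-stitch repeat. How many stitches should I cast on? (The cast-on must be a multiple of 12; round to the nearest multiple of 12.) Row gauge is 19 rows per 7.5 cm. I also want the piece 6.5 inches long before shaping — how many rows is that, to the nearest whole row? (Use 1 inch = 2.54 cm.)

Cast on 60 stitches; work 42 rows.

Finished = 9.5 + 1.5 = 11 inches.
11 inches × 2.54 = 27.94 cm.
22/10 = 2.2 sts per cm; 27.94 × 2.2 = 61.47 sts.
Nearest multiple of 12 → 60.
6.5 inches = 16.51 cm; × 2.533 = 41.83 → 42 rows.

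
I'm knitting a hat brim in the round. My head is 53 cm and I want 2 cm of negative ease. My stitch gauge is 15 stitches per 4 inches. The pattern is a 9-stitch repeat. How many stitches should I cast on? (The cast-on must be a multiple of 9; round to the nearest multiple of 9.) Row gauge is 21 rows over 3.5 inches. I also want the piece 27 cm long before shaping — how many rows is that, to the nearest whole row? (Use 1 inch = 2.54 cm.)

Cast on 72 stitches; work 64 rows.

Finished = 53 − 2 = 51 cm.
51 cm × 1/2.54 = 20.08 inches.
15/4 = 3.75 sts per in; 20.08 × 3.75 = 75.30 sts.
Nearest multiple of 9 → 72.
27 cm = 10.63 inches; × 6 = 63.78 → 64 rows.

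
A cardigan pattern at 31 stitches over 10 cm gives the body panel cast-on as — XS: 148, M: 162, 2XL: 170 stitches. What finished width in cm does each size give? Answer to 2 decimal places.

XS 47.74 cm; M 52.26 cm; 2XL 54.84 cm.

31/10 = 3.1 sts per cm.
XS: 148 / 3.1 = 47.742 → 47.74 cm.
M: 162 / 3.1 = 52.258 → 52.26 cm.
2XL: 170 / 3.1 = 54.839 → 54.84 cm.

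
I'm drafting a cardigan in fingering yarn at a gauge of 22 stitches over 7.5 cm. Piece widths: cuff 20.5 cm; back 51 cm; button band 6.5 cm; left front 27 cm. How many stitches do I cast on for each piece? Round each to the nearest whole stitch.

Rate = 22/7.5 = 2.933 sts per cm.
cuff: 20.5 × 2.933 = 60.13 → 60.
back: 51 × 2.933 = 149.60 → 150.
button band: 6.5 × 2.933 = 19.07 → 19.
left front: 27 × 2.933 = 79.20 → 79.

cuff 60; back 150; button band 19; left front 79.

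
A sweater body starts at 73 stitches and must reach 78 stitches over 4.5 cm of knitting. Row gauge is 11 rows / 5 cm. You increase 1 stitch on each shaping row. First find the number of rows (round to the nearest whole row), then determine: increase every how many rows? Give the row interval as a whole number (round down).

Increase every 2nd row.

Rows = 4.5 × 2.2 = 9.9 → 10 rows.
Stitches to add: 5 → 5 shaping rows (at 1 st each).
10 / 5 = 2.00 → every 2 rows.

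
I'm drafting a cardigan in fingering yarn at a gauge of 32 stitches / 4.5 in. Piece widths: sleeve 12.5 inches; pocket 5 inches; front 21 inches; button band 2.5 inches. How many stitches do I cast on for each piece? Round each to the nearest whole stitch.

sleeve 89; pocket 36; front 149; button band 18.

Rate = 32/4.5 = 7.111 sts per in.
sleeve: 12.5 × 7.111 = 88.89 → 89.
pocket: 5 × 7.111 = 35.56 → 36.
front: 21 × 7.111 = 149.33 → 149.
button band: 2.5 × 7.111 = 17.78 → 18.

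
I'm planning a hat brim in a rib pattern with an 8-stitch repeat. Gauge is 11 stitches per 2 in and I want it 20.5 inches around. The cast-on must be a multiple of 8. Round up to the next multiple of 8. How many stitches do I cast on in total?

CO 120 sts.

11 / 2 = 5.5 sts per inch.
20.5 × 5.5 = 112.75 sts.
Next multiple of 8: 120.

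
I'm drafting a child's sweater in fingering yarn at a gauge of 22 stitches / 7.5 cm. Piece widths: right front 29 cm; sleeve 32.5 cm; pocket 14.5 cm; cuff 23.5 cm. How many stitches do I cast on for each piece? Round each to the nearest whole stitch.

right front 85; sleeve 95; pocket 43; cuff 69.

Rate = 22/7.5 = 2.933 sts per cm.
right front: 29 × 2.933 = 85.07 → 85.
sleeve: 32.5 × 2.933 = 95.33 → 95.
pocket: 14.5 × 2.933 = 42.53 → 43.
cuff: 23.5 × 2.933 = 68.93 → 69.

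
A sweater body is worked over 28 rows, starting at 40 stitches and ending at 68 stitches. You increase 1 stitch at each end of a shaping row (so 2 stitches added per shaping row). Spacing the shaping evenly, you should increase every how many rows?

Stitches to add: |68 − 40| = 28.
Shaping rows needed: 28 / 2 = 14.
28 rows / 14 = every 2 rows.

Increase every 2nd row.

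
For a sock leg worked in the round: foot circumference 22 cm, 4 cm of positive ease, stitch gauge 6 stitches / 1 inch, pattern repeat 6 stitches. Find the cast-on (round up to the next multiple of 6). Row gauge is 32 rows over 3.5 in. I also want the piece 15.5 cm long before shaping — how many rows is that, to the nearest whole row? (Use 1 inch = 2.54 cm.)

Finished = 22 + 4 = 26 cm.
26 cm × 1/2.54 = 10.24 inches.
6/1 = 6 sts per in; 10.24 × 6 = 61.42 sts.
Next multiple of 6 → 66.
15.5 cm = 6.10 inches; × 9.143 = 55.79 → 56 rows.

Cast on 66 stitches; work 56 rows.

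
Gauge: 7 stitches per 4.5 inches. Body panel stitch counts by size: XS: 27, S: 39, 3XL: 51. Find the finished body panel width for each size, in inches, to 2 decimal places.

7/4.5 = 1.556 sts per in.
XS: 27 / 1.556 = 17.357 → 17.36 in.
S: 39 / 1.556 = 25.071 → 25.07 in.
3XL: 51 / 1.556 = 32.786 → 32.79 in.

XS 17.36 inches; S 25.07 inches; 3XL 32.79 inches.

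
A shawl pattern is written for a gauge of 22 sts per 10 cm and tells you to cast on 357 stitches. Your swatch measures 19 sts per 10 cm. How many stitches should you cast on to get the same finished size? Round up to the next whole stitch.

CO 309 sts.

Scale factor = 19 / 22 = 0.864.
357 × 19 / 22 = 308.32 sts.
→ 309 sts.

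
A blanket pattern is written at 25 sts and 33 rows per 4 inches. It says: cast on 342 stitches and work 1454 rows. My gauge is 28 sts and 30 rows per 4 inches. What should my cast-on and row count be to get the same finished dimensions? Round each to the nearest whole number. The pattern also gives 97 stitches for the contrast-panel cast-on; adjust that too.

Cast on 383 stitches; work 1322 rows; contrast-panel cast-on 109 stitches.

Stitches: 342 × 28/25 = 383.04 → 383.
Rows: 1454 × 30/33 = 1321.82 → 1322.
contrast-panel cast-on: 97 × 28/25 = 108.64 → 109.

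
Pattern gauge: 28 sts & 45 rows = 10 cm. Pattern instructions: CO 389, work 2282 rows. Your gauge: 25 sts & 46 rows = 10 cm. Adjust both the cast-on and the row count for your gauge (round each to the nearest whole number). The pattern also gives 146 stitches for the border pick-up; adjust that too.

Cast on 347 stitches; work 2333 rows; border pick-up 130 stitches.

Stitches: 389 × 25/28 = 347.32 → 347.
Rows: 2282 × 46/45 = 2332.71 → 2333.
border pick-up: 146 × 25/28 = 130.36 → 130.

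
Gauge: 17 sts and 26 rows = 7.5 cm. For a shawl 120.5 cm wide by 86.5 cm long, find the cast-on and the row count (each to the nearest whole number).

Stitch gauge = 17/7.5 = 2.267 sts/cm; 120.5 × 2.267 = 273.13 → 273 sts.
Row gauge = 26/7.5 = 3.467 rows/cm; 86.5 × 3.467 = 299.87 → 300 rows.

Cast on 273 stitches and work 300 rows.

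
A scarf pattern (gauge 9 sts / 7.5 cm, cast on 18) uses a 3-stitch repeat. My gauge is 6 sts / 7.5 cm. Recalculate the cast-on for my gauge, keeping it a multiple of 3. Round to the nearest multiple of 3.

18 × 6 / 9 = 12.00.
Nearest multiple of 3: 12.

12 stitches.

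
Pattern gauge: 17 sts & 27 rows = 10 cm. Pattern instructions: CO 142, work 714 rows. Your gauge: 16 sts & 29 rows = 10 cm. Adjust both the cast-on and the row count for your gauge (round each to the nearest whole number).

Stitches: 142 × 16/17 = 133.65 → 134.
Rows: 714 × 29/27 = 766.89 → 767.

Cast on 134 stitches; work 767 rows.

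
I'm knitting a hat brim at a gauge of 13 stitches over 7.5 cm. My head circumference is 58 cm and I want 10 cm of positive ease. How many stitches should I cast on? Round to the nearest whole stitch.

Finished = 58 + 10 = 68 cm.
13 / 7.5 = 1.733 sts per cm.
68.00 × 1.733 = 117.87 sts.
→ 118 sts.

Cast on 118 stitches.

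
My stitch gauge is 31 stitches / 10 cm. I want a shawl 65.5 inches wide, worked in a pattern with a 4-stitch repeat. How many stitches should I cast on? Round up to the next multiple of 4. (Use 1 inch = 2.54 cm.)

516 stitches.

65.5 in = 65.5 × 2.54 = 166.37 cm.
31 / 10 = 3.1 sts/cm.
166.37 × 3.1 = 515.75 sts.
→ 516.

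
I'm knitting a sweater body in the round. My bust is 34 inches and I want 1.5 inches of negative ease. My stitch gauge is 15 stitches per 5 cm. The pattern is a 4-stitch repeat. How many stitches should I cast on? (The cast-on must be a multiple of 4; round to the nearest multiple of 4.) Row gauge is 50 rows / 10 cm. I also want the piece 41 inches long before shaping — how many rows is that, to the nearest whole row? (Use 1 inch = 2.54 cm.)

Cast on 248 stitches; work 521 rows.

Finished = 34 − 1.5 = 32.5 inches.
32.5 inches × 2.54 = 82.55 cm.
15/5 = 3 sts per cm; 82.55 × 3 = 247.65 sts.
Nearest multiple of 4 → 248.
41 inches = 104.14 cm; × 5 = 520.70 → 521 rows.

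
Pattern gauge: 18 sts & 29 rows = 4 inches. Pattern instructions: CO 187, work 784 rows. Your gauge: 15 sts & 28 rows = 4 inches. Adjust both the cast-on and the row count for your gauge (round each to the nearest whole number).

Cast on 156 stitches; work 757 rows.

Stitches: 187 × 15/18 = 155.83 → 156.
Rows: 784 × 28/29 = 756.97 → 757.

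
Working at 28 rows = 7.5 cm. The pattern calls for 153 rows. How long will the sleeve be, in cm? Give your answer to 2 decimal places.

40.98 cm.

28 rows / 7.5 cm = 3.733 rows per cm.
153 / 3.733 = 40.982 cm.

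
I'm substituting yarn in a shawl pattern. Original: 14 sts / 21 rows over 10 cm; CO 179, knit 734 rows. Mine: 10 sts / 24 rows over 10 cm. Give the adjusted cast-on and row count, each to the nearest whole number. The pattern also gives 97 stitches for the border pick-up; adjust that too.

Cast on 128 stitches; work 839 rows; border pick-up 69 stitches.

Stitches: 179 × 10/14 = 127.86 → 128.
Rows: 734 × 24/21 = 838.86 → 839.
border pick-up: 97 × 10/14 = 69.29 → 69.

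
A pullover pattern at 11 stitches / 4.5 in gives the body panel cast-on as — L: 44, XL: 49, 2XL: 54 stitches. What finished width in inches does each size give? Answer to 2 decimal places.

L 18.00 inches; XL 20.05 inches; 2XL 22.09 inches.

11/4.5 = 2.444 sts per in.
L: 44 / 2.444 = 18.000 → 18.00 in.
XL: 49 / 2.444 = 20.045 → 20.05 in.
2XL: 54 / 2.444 = 22.091 → 22.09 in.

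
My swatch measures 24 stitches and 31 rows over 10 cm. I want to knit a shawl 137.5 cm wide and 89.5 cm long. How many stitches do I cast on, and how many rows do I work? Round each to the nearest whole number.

Cast on 330 stitches and work 277 rows.

Stitch gauge = 24/10 = 2.4 sts/cm; 137.5 × 2.4 = 330.00 → 330 sts.
Row gauge = 31/10 = 3.1 rows/cm; 89.5 × 3.1 = 277.45 → 277 rows.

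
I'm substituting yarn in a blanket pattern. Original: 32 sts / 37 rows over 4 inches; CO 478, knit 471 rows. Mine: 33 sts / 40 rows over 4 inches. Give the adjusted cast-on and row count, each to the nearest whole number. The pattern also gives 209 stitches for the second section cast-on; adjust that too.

Cast on 493 stitches; work 509 rows; second section cast-on 216 stitches.

Stitches: 478 × 33/32 = 492.94 → 493.
Rows: 471 × 40/37 = 509.19 → 509.
second section cast-on: 209 × 33/32 = 215.53 → 216.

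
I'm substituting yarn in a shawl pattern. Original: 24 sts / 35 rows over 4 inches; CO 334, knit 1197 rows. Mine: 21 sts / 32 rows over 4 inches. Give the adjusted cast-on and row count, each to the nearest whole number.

Cast on 292 stitches; work 1094 rows.

Stitches: 334 × 21/24 = 292.25 → 292.
Rows: 1197 × 32/35 = 1094.40 → 1094.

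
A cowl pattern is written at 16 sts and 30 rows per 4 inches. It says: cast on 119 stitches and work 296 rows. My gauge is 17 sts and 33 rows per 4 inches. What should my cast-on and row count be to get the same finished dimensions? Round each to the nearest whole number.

Stitches: 119 × 17/16 = 126.44 → 126.
Rows: 296 × 33/30 = 325.60 → 326.

Cast on 126 stitches; work 326 rows.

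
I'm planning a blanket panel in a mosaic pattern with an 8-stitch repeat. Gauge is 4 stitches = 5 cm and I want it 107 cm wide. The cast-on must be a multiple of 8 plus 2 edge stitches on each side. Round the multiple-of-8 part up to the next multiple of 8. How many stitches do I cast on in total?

92 stitches.

4 / 5 = 0.8 sts per cm.
107 × 0.8 = 85.60 sts.
Less 4 edge sts → 81.60 for the repeat.
Next multiple of 8: 88.
Add back 4 edge sts → 92.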